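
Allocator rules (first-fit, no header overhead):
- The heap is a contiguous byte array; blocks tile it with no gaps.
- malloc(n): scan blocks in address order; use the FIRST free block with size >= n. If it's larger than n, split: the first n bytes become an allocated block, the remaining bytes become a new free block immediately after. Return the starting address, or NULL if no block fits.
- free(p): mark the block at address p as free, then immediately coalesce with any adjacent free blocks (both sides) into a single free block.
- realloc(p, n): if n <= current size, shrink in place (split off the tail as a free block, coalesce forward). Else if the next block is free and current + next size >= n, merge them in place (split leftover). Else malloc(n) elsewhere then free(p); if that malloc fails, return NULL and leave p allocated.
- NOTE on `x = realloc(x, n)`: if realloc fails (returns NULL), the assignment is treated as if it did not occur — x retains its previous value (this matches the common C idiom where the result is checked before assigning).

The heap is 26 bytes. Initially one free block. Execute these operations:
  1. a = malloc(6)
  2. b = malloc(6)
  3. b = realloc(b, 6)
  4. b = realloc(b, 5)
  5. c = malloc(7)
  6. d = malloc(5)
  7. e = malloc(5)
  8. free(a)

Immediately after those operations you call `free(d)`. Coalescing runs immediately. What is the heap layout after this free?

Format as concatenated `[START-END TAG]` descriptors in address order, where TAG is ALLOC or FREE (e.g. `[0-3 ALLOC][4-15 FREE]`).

Op 1: a = malloc(6) -> a = 0; heap: [0-5 ALLOC][6-25 FREE]
Op 2: b = malloc(6) -> b = 6; heap: [0-5 ALLOC][6-11 ALLOC][12-25 FREE]
Op 3: b = realloc(b, 6) -> b = 6; heap: [0-5 ALLOC][6-11 ALLOC][12-25 FREE]
Op 4: b = realloc(b, 5) -> b = 6; heap: [0-5 ALLOC][6-10 ALLOC][11-25 FREE]
Op 5: c = malloc(7) -> c = 11; heap: [0-5 ALLOC][6-10 ALLOC][11-17 ALLOC][18-25 FREE]
Op 6: d = malloc(5) -> d = 18; heap: [0-5 ALLOC][6-10 ALLOC][11-17 ALLOC][18-22 ALLOC][23-25 FREE]
Op 7: e = malloc(5) -> e = NULL; heap: [0-5 ALLOC][6-10 ALLOC][11-17 ALLOC][18-22 ALLOC][23-25 FREE]
Op 8: free(a) -> (freed a); heap: [0-5 FREE][6-10 ALLOC][11-17 ALLOC][18-22 ALLOC][23-25 FREE]
free(d): d = 18 -> block [18-22 ALLOC]; mark free, coalesce with adjacent free neighbors -> [0-5 FREE][6-10 ALLOC][11-17 ALLOC][18-25 FREE]

Answer: [0-5 FREE][6-10 ALLOC][11-17 ALLOC][18-25 FREE]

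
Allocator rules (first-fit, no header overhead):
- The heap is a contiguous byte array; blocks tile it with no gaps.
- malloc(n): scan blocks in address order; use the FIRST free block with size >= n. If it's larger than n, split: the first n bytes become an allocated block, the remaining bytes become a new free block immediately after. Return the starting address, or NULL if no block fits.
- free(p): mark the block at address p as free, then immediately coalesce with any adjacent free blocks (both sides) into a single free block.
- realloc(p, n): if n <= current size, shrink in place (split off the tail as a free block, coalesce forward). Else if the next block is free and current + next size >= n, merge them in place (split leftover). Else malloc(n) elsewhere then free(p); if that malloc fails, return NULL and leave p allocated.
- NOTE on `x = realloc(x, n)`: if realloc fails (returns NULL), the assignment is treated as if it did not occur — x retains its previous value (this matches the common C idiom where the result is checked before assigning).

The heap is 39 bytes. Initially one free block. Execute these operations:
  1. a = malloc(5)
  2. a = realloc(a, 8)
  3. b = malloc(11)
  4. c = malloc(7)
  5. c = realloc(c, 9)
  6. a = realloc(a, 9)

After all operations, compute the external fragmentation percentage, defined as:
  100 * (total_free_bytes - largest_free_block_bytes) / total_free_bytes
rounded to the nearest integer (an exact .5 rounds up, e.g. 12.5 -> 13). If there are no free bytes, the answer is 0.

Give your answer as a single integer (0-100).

Op 1: a = malloc(5) -> a = 0; heap: [0-4 ALLOC][5-38 FREE]
Op 2: a = realloc(a, 8) -> a = 0; heap: [0-7 ALLOC][8-38 FREE]
Op 3: b = malloc(11) -> b = 8; heap: [0-7 ALLOC][8-18 ALLOC][19-38 FREE]
Op 4: c = malloc(7) -> c = 19; heap: [0-7 ALLOC][8-18 ALLOC][19-25 ALLOC][26-38 FREE]
Op 5: c = realloc(c, 9) -> c = 19; heap: [0-7 ALLOC][8-18 ALLOC][19-27 ALLOC][28-38 FREE]
Op 6: a = realloc(a, 9) -> a = 28; heap: [0-7 FREE][8-18 ALLOC][19-27 ALLOC][28-36 ALLOC][37-38 FREE]
Free blocks: [8 2] total_free=10 largest=8 -> 100*(10-8)/10 = 200/10 = 20

Answer: 20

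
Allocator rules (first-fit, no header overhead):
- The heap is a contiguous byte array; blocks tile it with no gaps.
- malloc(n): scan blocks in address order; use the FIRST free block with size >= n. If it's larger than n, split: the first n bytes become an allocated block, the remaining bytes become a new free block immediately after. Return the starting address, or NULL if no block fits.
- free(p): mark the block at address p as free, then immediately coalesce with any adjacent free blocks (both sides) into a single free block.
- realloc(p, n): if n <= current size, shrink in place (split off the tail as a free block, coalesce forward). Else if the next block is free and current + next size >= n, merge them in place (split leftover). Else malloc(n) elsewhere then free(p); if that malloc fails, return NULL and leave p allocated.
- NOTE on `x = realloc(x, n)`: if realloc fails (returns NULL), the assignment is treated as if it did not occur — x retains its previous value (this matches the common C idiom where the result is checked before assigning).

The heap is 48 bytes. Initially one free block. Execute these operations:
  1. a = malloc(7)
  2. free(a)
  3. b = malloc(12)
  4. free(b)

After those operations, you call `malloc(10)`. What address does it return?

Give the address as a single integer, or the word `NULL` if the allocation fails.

Op 1: a = malloc(7) -> a = 0; heap: [0-6 ALLOC][7-47 FREE]
Op 2: free(a) -> (freed a); heap: [0-47 FREE]
Op 3: b = malloc(12) -> b = 0; heap: [0-11 ALLOC][12-47 FREE]
Op 4: free(b) -> (freed b); heap: [0-47 FREE]
malloc(10): first-fit scan over [0-47 FREE] -> 0

Answer: 0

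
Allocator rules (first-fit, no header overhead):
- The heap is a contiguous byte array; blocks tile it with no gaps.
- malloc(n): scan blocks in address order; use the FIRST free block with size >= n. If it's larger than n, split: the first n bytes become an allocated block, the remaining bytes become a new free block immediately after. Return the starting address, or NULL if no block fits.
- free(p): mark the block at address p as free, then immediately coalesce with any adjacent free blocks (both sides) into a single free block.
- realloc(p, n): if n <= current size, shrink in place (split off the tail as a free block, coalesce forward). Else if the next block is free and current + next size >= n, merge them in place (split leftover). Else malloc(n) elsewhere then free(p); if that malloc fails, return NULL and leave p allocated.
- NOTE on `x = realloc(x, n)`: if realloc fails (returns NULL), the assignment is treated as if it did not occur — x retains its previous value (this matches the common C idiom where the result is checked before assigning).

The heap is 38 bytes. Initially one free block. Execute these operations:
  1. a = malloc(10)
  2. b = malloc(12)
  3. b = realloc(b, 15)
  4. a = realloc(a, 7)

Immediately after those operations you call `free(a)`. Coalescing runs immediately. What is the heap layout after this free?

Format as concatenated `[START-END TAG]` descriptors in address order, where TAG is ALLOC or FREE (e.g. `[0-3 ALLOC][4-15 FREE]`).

Op 1: a = malloc(10) -> a = 0; heap: [0-9 ALLOC][10-37 FREE]
Op 2: b = malloc(12) -> b = 10; heap: [0-9 ALLOC][10-21 ALLOC][22-37 FREE]
Op 3: b = realloc(b, 15) -> b = 10; heap: [0-9 ALLOC][10-24 ALLOC][25-37 FREE]
Op 4: a = realloc(a, 7) -> a = 0; heap: [0-6 ALLOC][7-9 FREE][10-24 ALLOC][25-37 FREE]
free(a): a = 0 -> block [0-6 ALLOC]; mark free, coalesce with adjacent free neighbors -> [0-9 FREE][10-24 ALLOC][25-37 FREE]

Answer: [0-9 FREE][10-24 ALLOC][25-37 FREE]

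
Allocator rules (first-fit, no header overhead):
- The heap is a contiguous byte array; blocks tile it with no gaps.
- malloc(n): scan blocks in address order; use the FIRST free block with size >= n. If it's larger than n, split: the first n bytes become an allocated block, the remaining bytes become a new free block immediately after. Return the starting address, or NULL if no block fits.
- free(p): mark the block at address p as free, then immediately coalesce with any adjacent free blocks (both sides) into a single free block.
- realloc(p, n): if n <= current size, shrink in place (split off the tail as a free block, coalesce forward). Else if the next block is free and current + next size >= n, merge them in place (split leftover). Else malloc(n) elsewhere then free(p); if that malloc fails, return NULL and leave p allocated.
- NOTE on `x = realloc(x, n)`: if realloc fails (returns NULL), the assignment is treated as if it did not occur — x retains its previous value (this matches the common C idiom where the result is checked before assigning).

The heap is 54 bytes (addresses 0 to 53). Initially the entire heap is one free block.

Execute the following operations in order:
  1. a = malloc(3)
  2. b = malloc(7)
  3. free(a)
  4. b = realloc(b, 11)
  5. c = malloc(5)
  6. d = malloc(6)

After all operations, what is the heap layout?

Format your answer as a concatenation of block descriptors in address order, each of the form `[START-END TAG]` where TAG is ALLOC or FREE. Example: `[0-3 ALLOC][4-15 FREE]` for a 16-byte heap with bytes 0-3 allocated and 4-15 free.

Op 1: a = malloc(3) -> a = 0; heap: [0-2 ALLOC][3-53 FREE]
Op 2: b = malloc(7) -> b = 3; heap: [0-2 ALLOC][3-9 ALLOC][10-53 FREE]
Op 3: free(a) -> (freed a); heap: [0-2 FREE][3-9 ALLOC][10-53 FREE]
Op 4: b = realloc(b, 11) -> b = 3; heap: [0-2 FREE][3-13 ALLOC][14-53 FREE]
Op 5: c = malloc(5) -> c = 14; heap: [0-2 FREE][3-13 ALLOC][14-18 ALLOC][19-53 FREE]
Op 6: d = malloc(6) -> d = 19; heap: [0-2 FREE][3-13 ALLOC][14-18 ALLOC][19-24 ALLOC][25-53 FREE]

Answer: [0-2 FREE][3-13 ALLOC][14-18 ALLOC][19-24 ALLOC][25-53 FREE]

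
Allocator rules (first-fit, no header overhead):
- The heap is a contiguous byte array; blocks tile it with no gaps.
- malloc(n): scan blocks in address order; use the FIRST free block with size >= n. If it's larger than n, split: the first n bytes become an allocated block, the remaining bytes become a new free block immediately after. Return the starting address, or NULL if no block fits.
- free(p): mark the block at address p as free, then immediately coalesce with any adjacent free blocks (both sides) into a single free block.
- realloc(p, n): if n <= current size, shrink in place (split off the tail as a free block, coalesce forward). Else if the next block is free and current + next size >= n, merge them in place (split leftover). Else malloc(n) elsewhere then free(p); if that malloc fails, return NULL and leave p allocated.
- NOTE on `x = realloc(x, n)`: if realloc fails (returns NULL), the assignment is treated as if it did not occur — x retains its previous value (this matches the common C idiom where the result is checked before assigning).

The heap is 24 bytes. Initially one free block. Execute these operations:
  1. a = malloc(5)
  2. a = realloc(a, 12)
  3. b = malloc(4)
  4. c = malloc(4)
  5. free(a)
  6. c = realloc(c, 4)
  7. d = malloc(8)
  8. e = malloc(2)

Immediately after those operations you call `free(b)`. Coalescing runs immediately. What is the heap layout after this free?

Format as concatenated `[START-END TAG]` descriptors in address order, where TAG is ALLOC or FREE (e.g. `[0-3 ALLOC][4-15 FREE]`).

Op 1: a = malloc(5) -> a = 0; heap: [0-4 ALLOC][5-23 FREE]
Op 2: a = realloc(a, 12) -> a = 0; heap: [0-11 ALLOC][12-23 FREE]
Op 3: b = malloc(4) -> b = 12; heap: [0-11 ALLOC][12-15 ALLOC][16-23 FREE]
Op 4: c = malloc(4) -> c = 16; heap: [0-11 ALLOC][12-15 ALLOC][16-19 ALLOC][20-23 FREE]
Op 5: free(a) -> (freed a); heap: [0-11 FREE][12-15 ALLOC][16-19 ALLOC][20-23 FREE]
Op 6: c = realloc(c, 4) -> c = 16; heap: [0-11 FREE][12-15 ALLOC][16-19 ALLOC][20-23 FREE]
Op 7: d = malloc(8) -> d = 0; heap: [0-7 ALLOC][8-11 FREE][12-15 ALLOC][16-19 ALLOC][20-23 FREE]
Op 8: e = malloc(2) -> e = 8; heap: [0-7 ALLOC][8-9 ALLOC][10-11 FREE][12-15 ALLOC][16-19 ALLOC][20-23 FREE]
free(b): b = 12 -> block [12-15 ALLOC]; mark free, coalesce with adjacent free neighbors -> [0-7 ALLOC][8-9 ALLOC][10-15 FREE][16-19 ALLOC][20-23 FREE]

Answer: [0-7 ALLOC][8-9 ALLOC][10-15 FREE][16-19 ALLOC][20-23 FREE]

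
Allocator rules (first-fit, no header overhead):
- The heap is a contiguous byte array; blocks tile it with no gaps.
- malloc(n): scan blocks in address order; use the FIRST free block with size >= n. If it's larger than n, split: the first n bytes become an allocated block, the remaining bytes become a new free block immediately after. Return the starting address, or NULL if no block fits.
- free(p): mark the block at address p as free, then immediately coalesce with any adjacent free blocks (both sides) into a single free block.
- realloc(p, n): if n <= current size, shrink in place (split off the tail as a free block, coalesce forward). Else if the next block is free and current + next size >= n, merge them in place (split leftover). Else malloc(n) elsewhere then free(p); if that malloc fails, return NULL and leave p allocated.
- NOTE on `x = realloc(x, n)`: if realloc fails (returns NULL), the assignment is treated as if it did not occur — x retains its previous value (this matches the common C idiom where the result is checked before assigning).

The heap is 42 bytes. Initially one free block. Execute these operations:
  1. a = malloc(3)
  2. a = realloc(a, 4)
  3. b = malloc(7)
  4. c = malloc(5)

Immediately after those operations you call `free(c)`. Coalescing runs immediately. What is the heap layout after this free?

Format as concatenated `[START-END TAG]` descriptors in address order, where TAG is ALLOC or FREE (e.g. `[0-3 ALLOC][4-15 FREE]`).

Answer: [0-3 ALLOC][4-10 ALLOC][11-41 FREE]

Derivation:
Op 1: a = malloc(3) -> a = 0; heap: [0-2 ALLOC][3-41 FREE]
Op 2: a = realloc(a, 4) -> a = 0; heap: [0-3 ALLOC][4-41 FREE]
Op 3: b = malloc(7) -> b = 4; heap: [0-3 ALLOC][4-10 ALLOC][11-41 FREE]
Op 4: c = malloc(5) -> c = 11; heap: [0-3 ALLOC][4-10 ALLOC][11-15 ALLOC][16-41 FREE]
free(c): c = 11 -> block [11-15 ALLOC]; mark free, coalesce with adjacent free neighbors -> [0-3 ALLOC][4-10 ALLOC][11-41 FREE]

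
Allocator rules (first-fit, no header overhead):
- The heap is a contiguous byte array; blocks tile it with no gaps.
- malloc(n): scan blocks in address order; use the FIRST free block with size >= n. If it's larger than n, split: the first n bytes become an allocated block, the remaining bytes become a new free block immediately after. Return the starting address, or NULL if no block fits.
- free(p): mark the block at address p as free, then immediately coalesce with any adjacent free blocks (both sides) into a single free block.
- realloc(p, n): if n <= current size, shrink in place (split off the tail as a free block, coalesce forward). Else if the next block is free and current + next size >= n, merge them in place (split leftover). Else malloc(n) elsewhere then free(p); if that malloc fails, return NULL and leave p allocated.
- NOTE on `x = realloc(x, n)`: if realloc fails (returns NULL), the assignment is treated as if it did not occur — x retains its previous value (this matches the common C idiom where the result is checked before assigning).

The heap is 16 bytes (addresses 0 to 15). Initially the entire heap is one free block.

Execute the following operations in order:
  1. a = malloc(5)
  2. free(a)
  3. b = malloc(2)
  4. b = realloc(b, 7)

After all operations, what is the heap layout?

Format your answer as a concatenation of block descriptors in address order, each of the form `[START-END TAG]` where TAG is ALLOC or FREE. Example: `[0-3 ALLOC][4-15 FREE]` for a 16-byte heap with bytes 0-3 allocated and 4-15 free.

Op 1: a = malloc(5) -> a = 0; heap: [0-4 ALLOC][5-15 FREE]
Op 2: free(a) -> (freed a); heap: [0-15 FREE]
Op 3: b = malloc(2) -> b = 0; heap: [0-1 ALLOC][2-15 FREE]
Op 4: b = realloc(b, 7) -> b = 0; heap: [0-6 ALLOC][7-15 FREE]

Answer: [0-6 ALLOC][7-15 FREE]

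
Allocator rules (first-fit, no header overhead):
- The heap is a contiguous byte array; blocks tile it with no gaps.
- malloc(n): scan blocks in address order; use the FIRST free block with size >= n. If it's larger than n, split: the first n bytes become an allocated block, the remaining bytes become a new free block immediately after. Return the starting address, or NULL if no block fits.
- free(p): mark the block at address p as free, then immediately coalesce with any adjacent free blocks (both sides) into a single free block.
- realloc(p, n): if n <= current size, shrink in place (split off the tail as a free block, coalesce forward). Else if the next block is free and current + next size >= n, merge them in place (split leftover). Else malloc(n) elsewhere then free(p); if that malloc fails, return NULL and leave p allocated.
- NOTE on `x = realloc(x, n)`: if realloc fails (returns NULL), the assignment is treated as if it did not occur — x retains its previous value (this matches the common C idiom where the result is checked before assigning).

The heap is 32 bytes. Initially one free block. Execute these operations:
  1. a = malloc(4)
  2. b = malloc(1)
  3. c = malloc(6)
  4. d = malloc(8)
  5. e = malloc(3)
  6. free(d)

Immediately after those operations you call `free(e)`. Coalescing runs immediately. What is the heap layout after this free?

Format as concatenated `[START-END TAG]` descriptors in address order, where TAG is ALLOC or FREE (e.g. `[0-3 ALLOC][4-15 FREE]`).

Answer: [0-3 ALLOC][4-4 ALLOC][5-10 ALLOC][11-31 FREE]

Derivation:
Op 1: a = malloc(4) -> a = 0; heap: [0-3 ALLOC][4-31 FREE]
Op 2: b = malloc(1) -> b = 4; heap: [0-3 ALLOC][4-4 ALLOC][5-31 FREE]
Op 3: c = malloc(6) -> c = 5; heap: [0-3 ALLOC][4-4 ALLOC][5-10 ALLOC][11-31 FREE]
Op 4: d = malloc(8) -> d = 11; heap: [0-3 ALLOC][4-4 ALLOC][5-10 ALLOC][11-18 ALLOC][19-31 FREE]
Op 5: e = malloc(3) -> e = 19; heap: [0-3 ALLOC][4-4 ALLOC][5-10 ALLOC][11-18 ALLOC][19-21 ALLOC][22-31 FREE]
Op 6: free(d) -> (freed d); heap: [0-3 ALLOC][4-4 ALLOC][5-10 ALLOC][11-18 FREE][19-21 ALLOC][22-31 FREE]
free(e): e = 19 -> block [19-21 ALLOC]; mark free, coalesce with adjacent free neighbors -> [0-3 ALLOC][4-4 ALLOC][5-10 ALLOC][11-31 FREE]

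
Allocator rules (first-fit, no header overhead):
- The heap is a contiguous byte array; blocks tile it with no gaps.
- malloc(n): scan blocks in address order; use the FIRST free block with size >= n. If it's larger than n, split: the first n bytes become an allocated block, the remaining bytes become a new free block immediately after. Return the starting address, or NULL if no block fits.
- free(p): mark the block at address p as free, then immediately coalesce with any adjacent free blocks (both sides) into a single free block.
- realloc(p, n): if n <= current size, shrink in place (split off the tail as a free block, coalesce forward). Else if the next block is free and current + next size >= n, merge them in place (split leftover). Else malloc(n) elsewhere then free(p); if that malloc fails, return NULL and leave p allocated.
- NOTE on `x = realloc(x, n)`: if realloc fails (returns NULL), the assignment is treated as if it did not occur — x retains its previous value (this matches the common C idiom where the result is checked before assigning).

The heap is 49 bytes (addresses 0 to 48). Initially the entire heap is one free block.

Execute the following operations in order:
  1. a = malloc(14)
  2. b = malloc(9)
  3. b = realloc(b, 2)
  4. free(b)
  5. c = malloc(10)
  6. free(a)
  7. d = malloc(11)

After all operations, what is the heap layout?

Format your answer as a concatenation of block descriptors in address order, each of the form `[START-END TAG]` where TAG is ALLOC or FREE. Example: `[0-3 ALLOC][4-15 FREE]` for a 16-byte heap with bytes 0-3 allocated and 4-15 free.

Op 1: a = malloc(14) -> a = 0; heap: [0-13 ALLOC][14-48 FREE]
Op 2: b = malloc(9) -> b = 14; heap: [0-13 ALLOC][14-22 ALLOC][23-48 FREE]
Op 3: b = realloc(b, 2) -> b = 14; heap: [0-13 ALLOC][14-15 ALLOC][16-48 FREE]
Op 4: free(b) -> (freed b); heap: [0-13 ALLOC][14-48 FREE]
Op 5: c = malloc(10) -> c = 14; heap: [0-13 ALLOC][14-23 ALLOC][24-48 FREE]
Op 6: free(a) -> (freed a); heap: [0-13 FREE][14-23 ALLOC][24-48 FREE]
Op 7: d = malloc(11) -> d = 0; heap: [0-10 ALLOC][11-13 FREE][14-23 ALLOC][24-48 FREE]

Answer: [0-10 ALLOC][11-13 FREE][14-23 ALLOC][24-48 FREE]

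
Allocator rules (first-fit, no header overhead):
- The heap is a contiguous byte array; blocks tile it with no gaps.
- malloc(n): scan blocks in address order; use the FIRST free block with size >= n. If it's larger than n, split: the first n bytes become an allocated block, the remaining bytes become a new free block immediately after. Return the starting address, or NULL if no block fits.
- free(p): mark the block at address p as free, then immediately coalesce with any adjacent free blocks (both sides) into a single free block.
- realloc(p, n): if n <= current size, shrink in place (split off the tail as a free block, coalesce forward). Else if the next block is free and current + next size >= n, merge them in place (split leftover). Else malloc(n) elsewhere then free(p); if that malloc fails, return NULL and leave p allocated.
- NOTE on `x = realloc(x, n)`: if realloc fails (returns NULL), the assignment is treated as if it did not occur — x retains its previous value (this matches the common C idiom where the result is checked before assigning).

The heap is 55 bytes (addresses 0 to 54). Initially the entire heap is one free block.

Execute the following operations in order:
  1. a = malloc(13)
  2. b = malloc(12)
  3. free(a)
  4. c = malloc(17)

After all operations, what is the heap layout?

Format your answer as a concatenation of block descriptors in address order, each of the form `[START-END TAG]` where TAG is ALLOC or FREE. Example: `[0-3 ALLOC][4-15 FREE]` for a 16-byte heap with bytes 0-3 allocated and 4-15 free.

Op 1: a = malloc(13) -> a = 0; heap: [0-12 ALLOC][13-54 FREE]
Op 2: b = malloc(12) -> b = 13; heap: [0-12 ALLOC][13-24 ALLOC][25-54 FREE]
Op 3: free(a) -> (freed a); heap: [0-12 FREE][13-24 ALLOC][25-54 FREE]
Op 4: c = malloc(17) -> c = 25; heap: [0-12 FREE][13-24 ALLOC][25-41 ALLOC][42-54 FREE]

Answer: [0-12 FREE][13-24 ALLOC][25-41 ALLOC][42-54 FREE]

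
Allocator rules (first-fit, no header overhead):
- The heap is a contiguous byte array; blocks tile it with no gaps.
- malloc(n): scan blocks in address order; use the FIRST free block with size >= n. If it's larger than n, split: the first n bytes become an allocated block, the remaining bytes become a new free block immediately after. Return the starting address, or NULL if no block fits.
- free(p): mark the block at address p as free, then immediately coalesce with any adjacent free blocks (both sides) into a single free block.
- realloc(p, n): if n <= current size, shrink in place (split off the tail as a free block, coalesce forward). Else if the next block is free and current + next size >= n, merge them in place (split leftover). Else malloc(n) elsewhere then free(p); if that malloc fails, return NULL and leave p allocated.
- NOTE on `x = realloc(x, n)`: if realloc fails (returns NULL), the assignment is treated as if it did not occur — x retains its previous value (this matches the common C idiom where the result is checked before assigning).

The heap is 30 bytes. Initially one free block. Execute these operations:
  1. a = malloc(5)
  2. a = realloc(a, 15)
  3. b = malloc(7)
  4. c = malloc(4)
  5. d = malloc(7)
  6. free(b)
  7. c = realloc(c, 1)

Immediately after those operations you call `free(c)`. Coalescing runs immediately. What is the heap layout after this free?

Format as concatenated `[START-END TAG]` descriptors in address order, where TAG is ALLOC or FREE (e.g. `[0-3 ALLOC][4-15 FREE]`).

Op 1: a = malloc(5) -> a = 0; heap: [0-4 ALLOC][5-29 FREE]
Op 2: a = realloc(a, 15) -> a = 0; heap: [0-14 ALLOC][15-29 FREE]
Op 3: b = malloc(7) -> b = 15; heap: [0-14 ALLOC][15-21 ALLOC][22-29 FREE]
Op 4: c = malloc(4) -> c = 22; heap: [0-14 ALLOC][15-21 ALLOC][22-25 ALLOC][26-29 FREE]
Op 5: d = malloc(7) -> d = NULL; heap: [0-14 ALLOC][15-21 ALLOC][22-25 ALLOC][26-29 FREE]
Op 6: free(b) -> (freed b); heap: [0-14 ALLOC][15-21 FREE][22-25 ALLOC][26-29 FREE]
Op 7: c = realloc(c, 1) -> c = 22; heap: [0-14 ALLOC][15-21 FREE][22-22 ALLOC][23-29 FREE]
free(c): c = 22 -> block [22-22 ALLOC]; mark free, coalesce with adjacent free neighbors -> [0-14 ALLOC][15-29 FREE]

Answer: [0-14 ALLOC][15-29 FREE]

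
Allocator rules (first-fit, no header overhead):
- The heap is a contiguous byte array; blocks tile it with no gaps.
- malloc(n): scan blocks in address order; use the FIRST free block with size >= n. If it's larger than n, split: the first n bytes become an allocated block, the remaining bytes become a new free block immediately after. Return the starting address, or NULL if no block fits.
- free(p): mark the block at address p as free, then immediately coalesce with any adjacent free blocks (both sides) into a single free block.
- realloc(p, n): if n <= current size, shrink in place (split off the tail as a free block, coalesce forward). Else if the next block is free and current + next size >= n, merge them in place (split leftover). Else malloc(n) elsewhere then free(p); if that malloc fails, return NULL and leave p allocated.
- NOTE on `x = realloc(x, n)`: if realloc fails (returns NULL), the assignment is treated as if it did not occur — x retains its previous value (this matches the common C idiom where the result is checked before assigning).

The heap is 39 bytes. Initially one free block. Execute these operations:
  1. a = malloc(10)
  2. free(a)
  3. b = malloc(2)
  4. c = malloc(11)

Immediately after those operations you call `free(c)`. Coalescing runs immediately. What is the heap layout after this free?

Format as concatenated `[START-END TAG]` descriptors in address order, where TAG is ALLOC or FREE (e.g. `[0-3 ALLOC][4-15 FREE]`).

Answer: [0-1 ALLOC][2-38 FREE]

Derivation:
Op 1: a = malloc(10) -> a = 0; heap: [0-9 ALLOC][10-38 FREE]
Op 2: free(a) -> (freed a); heap: [0-38 FREE]
Op 3: b = malloc(2) -> b = 0; heap: [0-1 ALLOC][2-38 FREE]
Op 4: c = malloc(11) -> c = 2; heap: [0-1 ALLOC][2-12 ALLOC][13-38 FREE]
free(c): c = 2 -> block [2-12 ALLOC]; mark free, coalesce with adjacent free neighbors -> [0-1 ALLOC][2-38 FREE]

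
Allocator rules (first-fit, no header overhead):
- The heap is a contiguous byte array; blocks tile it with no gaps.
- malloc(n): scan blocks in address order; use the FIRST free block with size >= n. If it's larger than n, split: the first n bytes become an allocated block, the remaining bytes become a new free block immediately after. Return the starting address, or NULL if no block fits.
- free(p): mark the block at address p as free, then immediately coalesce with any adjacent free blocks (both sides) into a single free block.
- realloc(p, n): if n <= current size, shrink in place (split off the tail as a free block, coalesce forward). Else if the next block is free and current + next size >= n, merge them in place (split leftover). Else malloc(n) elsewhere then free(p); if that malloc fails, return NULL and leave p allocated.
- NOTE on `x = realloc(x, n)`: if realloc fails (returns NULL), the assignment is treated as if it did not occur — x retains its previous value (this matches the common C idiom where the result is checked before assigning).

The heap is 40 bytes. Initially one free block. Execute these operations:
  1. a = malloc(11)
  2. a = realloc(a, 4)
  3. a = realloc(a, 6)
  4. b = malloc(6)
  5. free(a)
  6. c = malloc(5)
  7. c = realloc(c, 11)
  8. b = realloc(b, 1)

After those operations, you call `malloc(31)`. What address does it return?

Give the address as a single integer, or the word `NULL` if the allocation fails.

Op 1: a = malloc(11) -> a = 0; heap: [0-10 ALLOC][11-39 FREE]
Op 2: a = realloc(a, 4) -> a = 0; heap: [0-3 ALLOC][4-39 FREE]
Op 3: a = realloc(a, 6) -> a = 0; heap: [0-5 ALLOC][6-39 FREE]
Op 4: b = malloc(6) -> b = 6; heap: [0-5 ALLOC][6-11 ALLOC][12-39 FREE]
Op 5: free(a) -> (freed a); heap: [0-5 FREE][6-11 ALLOC][12-39 FREE]
Op 6: c = malloc(5) -> c = 0; heap: [0-4 ALLOC][5-5 FREE][6-11 ALLOC][12-39 FREE]
Op 7: c = realloc(c, 11) -> c = 12; heap: [0-5 FREE][6-11 ALLOC][12-22 ALLOC][23-39 FREE]
Op 8: b = realloc(b, 1) -> b = 6; heap: [0-5 FREE][6-6 ALLOC][7-11 FREE][12-22 ALLOC][23-39 FREE]
malloc(31): first-fit scan over [0-5 FREE][6-6 ALLOC][7-11 FREE][12-22 ALLOC][23-39 FREE] -> NULL

Answer: NULL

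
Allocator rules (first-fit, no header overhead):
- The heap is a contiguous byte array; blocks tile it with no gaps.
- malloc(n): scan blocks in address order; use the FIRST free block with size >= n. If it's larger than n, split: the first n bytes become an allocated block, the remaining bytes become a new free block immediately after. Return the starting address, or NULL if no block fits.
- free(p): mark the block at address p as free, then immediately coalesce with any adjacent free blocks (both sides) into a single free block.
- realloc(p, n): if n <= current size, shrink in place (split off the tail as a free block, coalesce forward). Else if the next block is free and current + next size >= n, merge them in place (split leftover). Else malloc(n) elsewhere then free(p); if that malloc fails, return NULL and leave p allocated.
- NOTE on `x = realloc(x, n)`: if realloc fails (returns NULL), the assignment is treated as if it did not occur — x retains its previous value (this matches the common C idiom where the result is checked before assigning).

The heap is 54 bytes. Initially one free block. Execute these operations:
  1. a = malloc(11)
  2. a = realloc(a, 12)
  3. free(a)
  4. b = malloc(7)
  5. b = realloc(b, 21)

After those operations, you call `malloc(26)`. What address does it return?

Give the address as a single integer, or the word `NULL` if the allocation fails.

Op 1: a = malloc(11) -> a = 0; heap: [0-10 ALLOC][11-53 FREE]
Op 2: a = realloc(a, 12) -> a = 0; heap: [0-11 ALLOC][12-53 FREE]
Op 3: free(a) -> (freed a); heap: [0-53 FREE]
Op 4: b = malloc(7) -> b = 0; heap: [0-6 ALLOC][7-53 FREE]
Op 5: b = realloc(b, 21) -> b = 0; heap: [0-20 ALLOC][21-53 FREE]
malloc(26): first-fit scan over [0-20 ALLOC][21-53 FREE] -> 21

Answer: 21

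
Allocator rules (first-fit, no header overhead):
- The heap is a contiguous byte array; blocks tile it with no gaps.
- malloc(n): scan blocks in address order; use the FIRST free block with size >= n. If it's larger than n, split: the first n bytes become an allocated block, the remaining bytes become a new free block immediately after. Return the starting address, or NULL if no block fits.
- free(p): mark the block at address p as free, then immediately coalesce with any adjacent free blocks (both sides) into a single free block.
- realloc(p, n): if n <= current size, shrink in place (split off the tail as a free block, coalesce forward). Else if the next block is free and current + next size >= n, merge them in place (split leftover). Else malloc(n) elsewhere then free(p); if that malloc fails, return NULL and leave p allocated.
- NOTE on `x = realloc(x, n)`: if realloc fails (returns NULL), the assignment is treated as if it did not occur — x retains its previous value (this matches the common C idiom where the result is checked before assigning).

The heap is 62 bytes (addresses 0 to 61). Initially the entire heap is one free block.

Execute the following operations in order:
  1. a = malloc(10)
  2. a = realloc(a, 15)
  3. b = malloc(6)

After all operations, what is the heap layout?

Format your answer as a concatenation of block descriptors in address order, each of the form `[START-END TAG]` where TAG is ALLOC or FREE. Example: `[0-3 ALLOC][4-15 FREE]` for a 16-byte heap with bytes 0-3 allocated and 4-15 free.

Answer: [0-14 ALLOC][15-20 ALLOC][21-61 FREE]

Derivation:
Op 1: a = malloc(10) -> a = 0; heap: [0-9 ALLOC][10-61 FREE]
Op 2: a = realloc(a, 15) -> a = 0; heap: [0-14 ALLOC][15-61 FREE]
Op 3: b = malloc(6) -> b = 15; heap: [0-14 ALLOC][15-20 ALLOC][21-61 FREE]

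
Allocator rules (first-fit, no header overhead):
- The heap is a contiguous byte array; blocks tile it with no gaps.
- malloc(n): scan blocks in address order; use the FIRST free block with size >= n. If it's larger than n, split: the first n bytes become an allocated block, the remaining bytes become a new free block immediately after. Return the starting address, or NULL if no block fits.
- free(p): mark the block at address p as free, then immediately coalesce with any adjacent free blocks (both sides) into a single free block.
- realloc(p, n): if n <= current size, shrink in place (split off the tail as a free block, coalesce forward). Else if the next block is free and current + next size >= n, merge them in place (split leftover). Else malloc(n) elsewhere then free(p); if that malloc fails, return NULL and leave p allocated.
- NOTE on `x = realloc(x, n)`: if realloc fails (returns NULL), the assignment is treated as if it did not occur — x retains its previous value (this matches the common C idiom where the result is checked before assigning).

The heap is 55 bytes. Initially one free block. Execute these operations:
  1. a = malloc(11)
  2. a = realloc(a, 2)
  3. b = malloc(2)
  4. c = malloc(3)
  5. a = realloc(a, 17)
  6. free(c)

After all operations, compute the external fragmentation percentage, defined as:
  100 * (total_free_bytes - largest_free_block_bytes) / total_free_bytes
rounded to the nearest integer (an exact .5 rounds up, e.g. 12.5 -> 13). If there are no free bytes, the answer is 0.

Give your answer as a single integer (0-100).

Answer: 14

Derivation:
Op 1: a = malloc(11) -> a = 0; heap: [0-10 ALLOC][11-54 FREE]
Op 2: a = realloc(a, 2) -> a = 0; heap: [0-1 ALLOC][2-54 FREE]
Op 3: b = malloc(2) -> b = 2; heap: [0-1 ALLOC][2-3 ALLOC][4-54 FREE]
Op 4: c = malloc(3) -> c = 4; heap: [0-1 ALLOC][2-3 ALLOC][4-6 ALLOC][7-54 FREE]
Op 5: a = realloc(a, 17) -> a = 7; heap: [0-1 FREE][2-3 ALLOC][4-6 ALLOC][7-23 ALLOC][24-54 FREE]
Op 6: free(c) -> (freed c); heap: [0-1 FREE][2-3 ALLOC][4-6 FREE][7-23 ALLOC][24-54 FREE]
Free blocks: [2 3 31] total_free=36 largest=31 -> 100*(36-31)/36 = 500/36 ≈ 13.889 -> rounds to 14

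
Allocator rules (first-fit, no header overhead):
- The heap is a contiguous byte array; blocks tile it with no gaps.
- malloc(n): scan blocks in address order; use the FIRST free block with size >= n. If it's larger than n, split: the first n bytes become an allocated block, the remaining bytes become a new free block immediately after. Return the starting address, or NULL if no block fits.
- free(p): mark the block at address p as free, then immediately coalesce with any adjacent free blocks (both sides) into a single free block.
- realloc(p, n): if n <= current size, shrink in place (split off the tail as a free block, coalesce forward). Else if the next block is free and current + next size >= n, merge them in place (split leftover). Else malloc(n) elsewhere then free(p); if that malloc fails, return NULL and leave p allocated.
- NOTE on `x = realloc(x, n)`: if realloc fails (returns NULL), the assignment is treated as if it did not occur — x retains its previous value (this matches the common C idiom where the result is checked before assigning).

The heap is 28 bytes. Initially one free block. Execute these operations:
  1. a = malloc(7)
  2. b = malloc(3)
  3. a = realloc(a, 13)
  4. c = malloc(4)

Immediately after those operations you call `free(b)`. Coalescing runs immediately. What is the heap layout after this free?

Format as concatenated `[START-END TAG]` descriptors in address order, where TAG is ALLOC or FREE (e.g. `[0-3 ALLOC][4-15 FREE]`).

Answer: [0-3 ALLOC][4-9 FREE][10-22 ALLOC][23-27 FREE]

Derivation:
Op 1: a = malloc(7) -> a = 0; heap: [0-6 ALLOC][7-27 FREE]
Op 2: b = malloc(3) -> b = 7; heap: [0-6 ALLOC][7-9 ALLOC][10-27 FREE]
Op 3: a = realloc(a, 13) -> a = 10; heap: [0-6 FREE][7-9 ALLOC][10-22 ALLOC][23-27 FREE]
Op 4: c = malloc(4) -> c = 0; heap: [0-3 ALLOC][4-6 FREE][7-9 ALLOC][10-22 ALLOC][23-27 FREE]
free(b): b = 7 -> block [7-9 ALLOC]; mark free, coalesce with adjacent free neighbors -> [0-3 ALLOC][4-9 FREE][10-22 ALLOC][23-27 FREE]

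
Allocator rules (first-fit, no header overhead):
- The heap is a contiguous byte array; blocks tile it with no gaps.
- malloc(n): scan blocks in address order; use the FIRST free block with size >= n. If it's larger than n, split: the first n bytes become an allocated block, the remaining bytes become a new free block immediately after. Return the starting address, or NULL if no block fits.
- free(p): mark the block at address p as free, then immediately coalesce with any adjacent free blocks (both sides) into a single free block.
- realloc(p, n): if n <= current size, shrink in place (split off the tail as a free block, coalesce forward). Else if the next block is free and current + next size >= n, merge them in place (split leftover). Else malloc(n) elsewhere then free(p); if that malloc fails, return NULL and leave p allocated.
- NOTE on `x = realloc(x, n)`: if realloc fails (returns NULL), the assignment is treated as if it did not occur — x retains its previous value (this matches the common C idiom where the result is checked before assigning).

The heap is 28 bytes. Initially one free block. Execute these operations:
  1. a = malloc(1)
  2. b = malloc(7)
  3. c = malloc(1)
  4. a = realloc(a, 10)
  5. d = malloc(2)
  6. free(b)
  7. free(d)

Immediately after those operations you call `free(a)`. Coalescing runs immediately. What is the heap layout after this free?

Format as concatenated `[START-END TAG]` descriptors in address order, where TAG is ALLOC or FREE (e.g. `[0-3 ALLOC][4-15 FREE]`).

Op 1: a = malloc(1) -> a = 0; heap: [0-0 ALLOC][1-27 FREE]
Op 2: b = malloc(7) -> b = 1; heap: [0-0 ALLOC][1-7 ALLOC][8-27 FREE]
Op 3: c = malloc(1) -> c = 8; heap: [0-0 ALLOC][1-7 ALLOC][8-8 ALLOC][9-27 FREE]
Op 4: a = realloc(a, 10) -> a = 9; heap: [0-0 FREE][1-7 ALLOC][8-8 ALLOC][9-18 ALLOC][19-27 FREE]
Op 5: d = malloc(2) -> d = 19; heap: [0-0 FREE][1-7 ALLOC][8-8 ALLOC][9-18 ALLOC][19-20 ALLOC][21-27 FREE]
Op 6: free(b) -> (freed b); heap: [0-7 FREE][8-8 ALLOC][9-18 ALLOC][19-20 ALLOC][21-27 FREE]
Op 7: free(d) -> (freed d); heap: [0-7 FREE][8-8 ALLOC][9-18 ALLOC][19-27 FREE]
free(a): a = 9 -> block [9-18 ALLOC]; mark free, coalesce with adjacent free neighbors -> [0-7 FREE][8-8 ALLOC][9-27 FREE]

Answer: [0-7 FREE][8-8 ALLOC][9-27 FREE]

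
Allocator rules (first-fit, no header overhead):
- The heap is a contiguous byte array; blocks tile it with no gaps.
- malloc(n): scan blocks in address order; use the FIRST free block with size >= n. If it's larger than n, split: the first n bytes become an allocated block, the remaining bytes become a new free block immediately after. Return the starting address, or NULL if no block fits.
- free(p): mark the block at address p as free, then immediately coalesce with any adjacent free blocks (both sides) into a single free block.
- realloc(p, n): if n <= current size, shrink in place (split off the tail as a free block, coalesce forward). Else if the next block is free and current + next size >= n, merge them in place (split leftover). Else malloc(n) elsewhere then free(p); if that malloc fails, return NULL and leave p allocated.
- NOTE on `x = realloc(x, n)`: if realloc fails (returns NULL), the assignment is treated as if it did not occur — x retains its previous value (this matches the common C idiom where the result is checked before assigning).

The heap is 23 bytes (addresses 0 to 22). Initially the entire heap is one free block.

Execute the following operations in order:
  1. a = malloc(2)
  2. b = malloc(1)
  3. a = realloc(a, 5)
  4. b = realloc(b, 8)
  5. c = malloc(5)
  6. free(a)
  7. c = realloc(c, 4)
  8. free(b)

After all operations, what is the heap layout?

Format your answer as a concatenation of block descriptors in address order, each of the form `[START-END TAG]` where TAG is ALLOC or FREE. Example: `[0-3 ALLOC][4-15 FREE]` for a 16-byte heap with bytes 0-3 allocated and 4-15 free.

Answer: [0-15 FREE][16-19 ALLOC][20-22 FREE]

Derivation:
Op 1: a = malloc(2) -> a = 0; heap: [0-1 ALLOC][2-22 FREE]
Op 2: b = malloc(1) -> b = 2; heap: [0-1 ALLOC][2-2 ALLOC][3-22 FREE]
Op 3: a = realloc(a, 5) -> a = 3; heap: [0-1 FREE][2-2 ALLOC][3-7 ALLOC][8-22 FREE]
Op 4: b = realloc(b, 8) -> b = 8; heap: [0-2 FREE][3-7 ALLOC][8-15 ALLOC][16-22 FREE]
Op 5: c = malloc(5) -> c = 16; heap: [0-2 FREE][3-7 ALLOC][8-15 ALLOC][16-20 ALLOC][21-22 FREE]
Op 6: free(a) -> (freed a); heap: [0-7 FREE][8-15 ALLOC][16-20 ALLOC][21-22 FREE]
Op 7: c = realloc(c, 4) -> c = 16; heap: [0-7 FREE][8-15 ALLOC][16-19 ALLOC][20-22 FREE]
Op 8: free(b) -> (freed b); heap: [0-15 FREE][16-19 ALLOC][20-22 FREE]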